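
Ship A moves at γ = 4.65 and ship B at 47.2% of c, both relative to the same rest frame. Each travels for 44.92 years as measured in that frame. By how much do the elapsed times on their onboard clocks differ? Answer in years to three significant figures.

A: γ = 4.65; τ_A = 44.92/4.650 = 9.660 years.
B: β = 0.472; γ = 1/√(1 − 0.472²) = 1/√0.7772 = 1.134; τ_B = 44.92/1.134 = 39.60 years.

|τ_A − τ_B| = 29.9 years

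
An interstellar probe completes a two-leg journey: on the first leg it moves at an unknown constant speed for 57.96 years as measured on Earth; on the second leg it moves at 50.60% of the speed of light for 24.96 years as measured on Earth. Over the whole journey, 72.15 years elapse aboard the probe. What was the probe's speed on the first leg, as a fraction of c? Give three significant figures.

Leg 1: speed unknown; τ_1 = 57.96/γ_1.
Leg 2: β = 0.5060; γ = 1/√(1 − 0.5060²) = 1/√0.7440 = 1.159; τ_2 = 24.96/1.159 = 21.53 years.
Total proper time: τ_1 + 21.53 = 72.15, so τ_1 = 72.15 − 21.53 = 50.62 years.
γ_1 = 57.96/50.62 = 1.145; β = √(1 − 1/γ²) = √0.2372.

β = 0.487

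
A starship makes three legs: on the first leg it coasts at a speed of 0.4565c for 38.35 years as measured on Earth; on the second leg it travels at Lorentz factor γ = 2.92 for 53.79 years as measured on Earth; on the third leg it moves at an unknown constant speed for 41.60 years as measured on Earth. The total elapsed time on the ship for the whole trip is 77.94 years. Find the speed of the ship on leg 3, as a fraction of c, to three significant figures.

Leg 1: γ = 1/√(1 − 0.4565²) = 1/√0.7916 = 1.124; τ_1 = 38.35/1.124 = 34.12 years.
Leg 2: γ = 2.92; τ_2 = 53.79/2.920 = 18.42 years.
Leg 3: speed unknown; τ_3 = 41.60/γ_3.
Total proper time: 34.12 + 18.42 + τ_3 = 77.94, so τ_3 = 77.94 − 52.54 = 25.40 years.
γ_3 = 41.60/25.40 = 1.638; β = √(1 − 1/γ²) = √0.6273.

β = 0.792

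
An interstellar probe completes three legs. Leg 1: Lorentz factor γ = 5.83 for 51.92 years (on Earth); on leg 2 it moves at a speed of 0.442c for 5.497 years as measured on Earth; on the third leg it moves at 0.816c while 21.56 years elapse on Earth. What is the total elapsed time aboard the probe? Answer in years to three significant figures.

τ = 26.3 years

Leg 1: γ = 5.83; τ_1 = 51.92/5.830 = 8.906 years.
Leg 2: γ = 1/√(1 − 0.442²) = 1/√0.8046 = 1.115; τ_2 = 5.497/1.115 = 4.931 years.
Leg 3: γ = 1/√(1 − 0.816²) = 1/√0.3341 = 1.730; τ_3 = 21.56/1.730 = 12.46 years.
Total: 8.906 + 4.931 + 12.46 years.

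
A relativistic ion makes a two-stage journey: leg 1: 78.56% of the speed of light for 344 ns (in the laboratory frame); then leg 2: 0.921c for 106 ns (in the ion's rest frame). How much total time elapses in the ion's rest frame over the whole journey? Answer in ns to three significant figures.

Leg 1: β = 0.7856; γ = 1/√(1 − 0.7856²) = 1/√0.3828 = 1.616; τ_1 = 344/1.616 = 212.8 ns.
Leg 2: 106 ns is already measured in the ion's rest frame.
Total: 212.8 + 106.0 ns.

τ = 319 ns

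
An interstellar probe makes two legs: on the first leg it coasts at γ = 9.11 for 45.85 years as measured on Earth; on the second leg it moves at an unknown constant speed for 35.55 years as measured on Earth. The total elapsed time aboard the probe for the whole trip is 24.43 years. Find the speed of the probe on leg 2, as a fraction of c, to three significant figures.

β = 0.838

Leg 1: γ = 9.11; τ_1 = 45.85/9.110 = 5.033 years.
Leg 2: speed unknown; τ_2 = 35.55/γ_2.
Total proper time: 5.033 + τ_2 = 24.43, so τ_2 = 24.43 − 5.033 = 19.40 years.
γ_2 = 35.55/19.40 = 1.833; β = √(1 − 1/γ²) = √0.7023.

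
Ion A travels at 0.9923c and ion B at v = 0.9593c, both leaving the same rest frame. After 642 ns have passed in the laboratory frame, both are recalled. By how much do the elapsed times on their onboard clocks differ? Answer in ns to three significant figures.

A: γ = 1/√(1 − 0.9923²) = 1/√0.01534 = 8.074; τ_A = 642/8.074 = 79.52 ns.
B: γ = 1/√(1 − 0.9593²) = 1/√0.07974 = 3.541; τ_B = 642/3.541 = 181.3 ns.

|τ_A − τ_B| = 102 ns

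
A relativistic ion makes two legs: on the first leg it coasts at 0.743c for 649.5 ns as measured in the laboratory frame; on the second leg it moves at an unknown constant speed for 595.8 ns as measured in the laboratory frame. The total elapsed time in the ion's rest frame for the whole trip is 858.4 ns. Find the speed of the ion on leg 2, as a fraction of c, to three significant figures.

Leg 1: γ = 1/√(1 − 0.743²) = 1/√0.4480 = 1.494; τ_1 = 649.5/1.494 = 434.7 ns.
Leg 2: speed unknown; τ_2 = 595.8/γ_2.
Total proper time: 434.7 + τ_2 = 858.4, so τ_2 = 858.4 − 434.7 = 423.7 ns.
γ_2 = 595.8/423.7 = 1.406; β = √(1 − 1/γ²) = √0.4943.

β = 0.703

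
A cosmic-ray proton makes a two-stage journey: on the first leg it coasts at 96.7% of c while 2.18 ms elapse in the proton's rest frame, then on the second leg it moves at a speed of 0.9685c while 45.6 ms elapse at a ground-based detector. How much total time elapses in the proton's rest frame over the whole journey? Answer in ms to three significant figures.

τ = 13.5 ms

Leg 1: 2.18 ms is already measured in the proton's rest frame.
Leg 2: γ = 1/√(1 − 0.9685²) = 1/√0.06201 = 4.016; τ_2 = 45.6/4.016 = 11.36 ms.
Total: 2.180 + 11.36 ms.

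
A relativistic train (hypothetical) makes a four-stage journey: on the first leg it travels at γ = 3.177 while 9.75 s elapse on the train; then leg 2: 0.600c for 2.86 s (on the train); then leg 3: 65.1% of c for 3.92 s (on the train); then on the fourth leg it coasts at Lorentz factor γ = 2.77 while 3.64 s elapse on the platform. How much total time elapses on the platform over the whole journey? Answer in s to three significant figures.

Δt = 43.4 s

Leg 1: γ = 3.177; Δt_1 = 3.177 × 9.75 = 30.98 s.
Leg 2: γ = 1/√(1 − 0.600²) = 5/4 = 1.250; Δt_2 = 1.250 × 2.86 = 3.575 s.
Leg 3: β = 0.651; γ = 1/√(1 − 0.651²) = 1/√0.5762 = 1.317; Δt_3 = 1.317 × 3.92 = 5.164 s.
Leg 4: 3.64 s is already measured on the platform.
Total: 30.98 + 3.575 + 5.164 + 3.640 s.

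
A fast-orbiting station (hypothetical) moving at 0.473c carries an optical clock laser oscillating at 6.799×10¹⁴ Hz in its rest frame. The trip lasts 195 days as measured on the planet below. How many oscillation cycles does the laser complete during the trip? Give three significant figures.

γ = 1/√(1 − 0.473²) = 1/√0.7763 = 1.135
The oscillator's own cycle count is N = f × τ where τ is the proper time aboard the station. τ = Δt/γ = 195/1.135 = 171.8 days = 1.484×10⁷ s.
N = 6.799×10¹⁴ × 1.484×10⁷ = 1.009×10²².

N = 1.01×10²²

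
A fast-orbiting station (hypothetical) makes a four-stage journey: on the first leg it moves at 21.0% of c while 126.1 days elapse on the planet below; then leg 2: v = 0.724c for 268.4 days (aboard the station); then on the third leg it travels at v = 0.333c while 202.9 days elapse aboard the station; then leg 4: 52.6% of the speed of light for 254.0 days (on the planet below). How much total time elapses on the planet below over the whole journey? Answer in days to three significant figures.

Leg 1: 126.1 days is already measured on the planet below.
Leg 2: γ = 1/√(1 − 0.724²) = 1/√0.4758 = 1.450; Δt_2 = 1.450 × 268.4 = 389.1 days.
Leg 3: γ = 1/√(1 − 0.333²) = 1/√0.8891 = 1.061; Δt_3 = 1.061 × 202.9 = 215.2 days.
Leg 4: 254.0 days is already measured on the planet below.
Total: 126.1 + 389.1 + 215.2 + 254.0 days.

Δt = 984 days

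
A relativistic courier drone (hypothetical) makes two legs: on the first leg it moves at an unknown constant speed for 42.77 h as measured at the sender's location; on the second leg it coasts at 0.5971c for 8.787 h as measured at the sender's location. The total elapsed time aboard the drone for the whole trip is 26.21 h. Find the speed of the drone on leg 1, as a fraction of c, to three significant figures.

Leg 1: speed unknown; τ_1 = 42.77/γ_1.
Leg 2: γ = 1/√(1 − 0.5971²) = 1/√0.6435 = 1.247; τ_2 = 8.787/1.247 = 7.049 h.
Total proper time: τ_1 + 7.049 = 26.21, so τ_1 = 26.21 − 7.049 = 19.16 h.
γ_1 = 42.77/19.16 = 2.232; β = √(1 − 1/γ²) = √0.7993.

β = 0.894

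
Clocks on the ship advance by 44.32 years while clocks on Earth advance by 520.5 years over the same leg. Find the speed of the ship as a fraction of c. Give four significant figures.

v = 0.9964c

The proper time is measured on the ship (both events occur at the ship's location); Δt is measured on Earth. γ = Δt/τ = 520.5/44.32 = 11.74.
β = √(1 − 1/γ²) = √(1 − 0.007250) = √0.9927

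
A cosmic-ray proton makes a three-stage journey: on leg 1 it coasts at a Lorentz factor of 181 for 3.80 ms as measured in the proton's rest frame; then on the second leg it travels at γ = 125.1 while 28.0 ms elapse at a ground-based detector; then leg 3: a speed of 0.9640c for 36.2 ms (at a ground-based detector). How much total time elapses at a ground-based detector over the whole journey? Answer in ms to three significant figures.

Δt = 752 ms

Leg 1: γ = 181; Δt_1 = 181.0 × 3.80 = 687.8 ms.
Leg 2: 28.0 ms is already measured at a ground-based detector.
Leg 3: 36.2 ms is already measured at a ground-based detector.
Total: 687.8 + 28.00 + 36.20 ms.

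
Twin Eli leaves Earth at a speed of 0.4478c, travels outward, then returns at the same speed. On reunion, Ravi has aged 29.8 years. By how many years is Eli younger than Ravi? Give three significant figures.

γ = 1/√(1 − 0.4478²) = 1/√0.7995 = 1.118
Eli's elapsed proper time: τ = 29.8/1.118 = 26.65 years.
Age gap = Δt − τ = 29.8 − 26.65 years.

Δt − τ = 3.15 years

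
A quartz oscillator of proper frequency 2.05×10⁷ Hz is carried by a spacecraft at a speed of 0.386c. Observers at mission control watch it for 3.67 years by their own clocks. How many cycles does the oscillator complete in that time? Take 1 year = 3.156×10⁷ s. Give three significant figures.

N = 2.19×10¹⁵

γ = 1/√(1 − 0.386²) = 1/√0.8510 = 1.084
During 3.67 years of lab time, the oscillator's proper time advances by τ = Δt/γ = 3.67/1.084 = 3.386 years = 1.068×10⁸ s.
N = f × τ = 2.05×10⁷ × 1.068×10⁸ = 2.190×10¹⁵.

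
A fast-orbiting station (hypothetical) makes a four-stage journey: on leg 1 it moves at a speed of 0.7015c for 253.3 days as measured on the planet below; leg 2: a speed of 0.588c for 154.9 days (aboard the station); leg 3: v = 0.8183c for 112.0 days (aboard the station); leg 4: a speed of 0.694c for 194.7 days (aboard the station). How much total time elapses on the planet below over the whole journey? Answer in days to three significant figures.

Δt = 910 days

Leg 1: 253.3 days is already measured on the planet below.
Leg 2: γ = 1/√(1 − 0.588²) = 1/√0.6543 = 1.236; Δt_2 = 1.236 × 154.9 = 191.5 days.
Leg 3: γ = 1/√(1 − 0.8183²) = 1/√0.3304 = 1.740; Δt_3 = 1.740 × 112.0 = 194.9 days.
Leg 4: γ = 1/√(1 − 0.694²) = 1/√0.5184 = 1.389; Δt_4 = 1.389 × 194.7 = 270.4 days.
Total: 253.3 + 191.5 + 194.9 + 270.4 days.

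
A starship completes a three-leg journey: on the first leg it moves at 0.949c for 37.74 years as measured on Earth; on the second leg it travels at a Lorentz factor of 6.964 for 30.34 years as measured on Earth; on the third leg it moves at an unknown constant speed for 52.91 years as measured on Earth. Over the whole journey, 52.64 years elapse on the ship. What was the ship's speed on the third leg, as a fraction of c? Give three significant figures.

β = 0.726

Leg 1: γ = 1/√(1 − 0.949²) = 1/√0.09940 = 3.172; τ_1 = 37.74/3.172 = 11.90 years.
Leg 2: γ = 6.964; τ_2 = 30.34/6.964 = 4.357 years.
Leg 3: speed unknown; τ_3 = 52.91/γ_3.
Total proper time: 11.90 + 4.357 + τ_3 = 52.64, so τ_3 = 52.64 − 16.26 = 36.38 years.
γ_3 = 52.91/36.38 = 1.454; β = √(1 − 1/γ²) = √0.5271.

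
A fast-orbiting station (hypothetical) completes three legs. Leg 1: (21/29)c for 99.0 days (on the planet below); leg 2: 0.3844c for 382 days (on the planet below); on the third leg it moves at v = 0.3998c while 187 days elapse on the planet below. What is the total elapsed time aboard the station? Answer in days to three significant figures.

Leg 1: γ = 1/√(1 − (21/29)²) = 29/20 = 1.450; τ_1 = 99.0/1.450 = 68.28 days.
Leg 2: γ = 1/√(1 − 0.3844²) = 1/√0.8522 = 1.083; τ_2 = 382/1.083 = 352.6 days.
Leg 3: γ = 1/√(1 − 0.3998²) = 1/√0.8402 = 1.091; τ_3 = 187/1.091 = 171.4 days.
Total: 68.28 + 352.6 + 171.4 days.

τ = 592 days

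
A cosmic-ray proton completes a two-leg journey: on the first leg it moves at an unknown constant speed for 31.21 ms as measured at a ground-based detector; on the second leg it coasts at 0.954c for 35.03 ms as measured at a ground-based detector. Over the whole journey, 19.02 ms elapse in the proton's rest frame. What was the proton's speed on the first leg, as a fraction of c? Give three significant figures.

β = 0.962

Leg 1: speed unknown; τ_1 = 31.21/γ_1.
Leg 2: γ = 1/√(1 − 0.954²) = 1/√0.08988 = 3.335; τ_2 = 35.03/3.335 = 10.50 ms.
Total proper time: τ_1 + 10.50 = 19.02, so τ_1 = 19.02 − 10.50 = 8.518 ms.
γ_1 = 31.21/8.518 = 3.664; β = √(1 − 1/γ²) = √0.9255.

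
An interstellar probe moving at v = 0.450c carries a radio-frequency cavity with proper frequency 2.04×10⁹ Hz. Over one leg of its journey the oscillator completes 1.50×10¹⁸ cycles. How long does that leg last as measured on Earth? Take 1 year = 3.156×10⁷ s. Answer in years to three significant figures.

γ = 1/√(1 − 0.450²) = 1/√0.7975 = 1.120
Proper time for N cycles: τ = N/f = 1.50×10¹⁸/(2.04×10⁹) = 7.353×10⁸ s = 23.30 years.
Lab-frame duration Δt = γτ = 1.120 × 23.30 = 26.09 years.

Δt = 26.1 years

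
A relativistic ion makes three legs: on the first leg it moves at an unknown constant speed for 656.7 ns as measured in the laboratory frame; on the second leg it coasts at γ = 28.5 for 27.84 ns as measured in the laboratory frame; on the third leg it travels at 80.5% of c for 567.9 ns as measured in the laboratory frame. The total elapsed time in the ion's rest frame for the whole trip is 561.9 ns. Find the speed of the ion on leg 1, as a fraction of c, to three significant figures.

β = 0.940

Leg 1: speed unknown; τ_1 = 656.7/γ_1.
Leg 2: γ = 28.5; τ_2 = 27.84/28.50 = 0.9768 ns.
Leg 3: β = 0.805; γ = 1/√(1 − 0.805²) = 1/√0.3520 = 1.686; τ_3 = 567.9/1.686 = 336.9 ns.
Total proper time: τ_1 + 0.9768 + 336.9 = 561.9, so τ_1 = 561.9 − 337.9 = 224.0 ns.
γ_1 = 656.7/224.0 = 2.932; β = √(1 − 1/γ²) = √0.8836.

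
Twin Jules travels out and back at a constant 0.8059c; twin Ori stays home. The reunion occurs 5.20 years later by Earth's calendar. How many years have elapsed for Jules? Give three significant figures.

γ = 1/√(1 − 0.8059²) = 1/√0.3505 = 1.689
Jules's clock measures proper time along the trip: τ = Δt/γ = 5.20/1.689 years.

τ = 3.08 years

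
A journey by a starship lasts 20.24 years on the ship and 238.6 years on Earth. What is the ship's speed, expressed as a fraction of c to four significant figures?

The proper time is measured on the ship (both events occur at the ship's location); Δt is measured on Earth. γ = Δt/τ = 238.6/20.24 = 11.79.
β = √(1 − 1/γ²) = √(1 − 0.007196) = √0.9928

β = 0.9964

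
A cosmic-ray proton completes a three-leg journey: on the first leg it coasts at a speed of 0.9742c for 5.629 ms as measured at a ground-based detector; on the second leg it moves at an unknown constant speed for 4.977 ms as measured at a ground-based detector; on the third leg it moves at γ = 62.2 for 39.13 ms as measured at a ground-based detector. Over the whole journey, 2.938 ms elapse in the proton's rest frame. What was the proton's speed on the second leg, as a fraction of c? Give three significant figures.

β = 0.978

Leg 1: γ = 1/√(1 − 0.9742²) = 1/√0.05093 = 4.431; τ_1 = 5.629/4.431 = 1.270 ms.
Leg 2: speed unknown; τ_2 = 4.977/γ_2.
Leg 3: γ = 62.2; τ_3 = 39.13/62.20 = 0.6291 ms.
Total proper time: 1.270 + τ_2 + 0.6291 = 2.938, so τ_2 = 2.938 − 1.899 = 1.039 ms.
γ_2 = 4.977/1.039 = 4.792; β = √(1 − 1/γ²) = √0.9565.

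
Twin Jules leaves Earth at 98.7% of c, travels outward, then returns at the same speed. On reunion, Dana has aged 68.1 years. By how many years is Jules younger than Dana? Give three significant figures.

β = 0.987; γ = 1/√(1 − 0.987²) = 1/√0.02583 = 6.222
Jules's elapsed proper time: τ = 68.1/6.222 = 10.95 years.
Age gap = Δt − τ = 68.1 − 10.95 years.

Δt − τ = 57.2 years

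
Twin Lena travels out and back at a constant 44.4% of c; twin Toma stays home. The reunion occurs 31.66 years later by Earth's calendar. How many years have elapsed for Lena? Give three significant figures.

τ = 28.4 years

β = 0.444; γ = 1/√(1 − 0.444²) = 1/√0.8029 = 1.116
Lena's clock measures proper time along the trip: τ = Δt/γ = 31.66/1.116 years.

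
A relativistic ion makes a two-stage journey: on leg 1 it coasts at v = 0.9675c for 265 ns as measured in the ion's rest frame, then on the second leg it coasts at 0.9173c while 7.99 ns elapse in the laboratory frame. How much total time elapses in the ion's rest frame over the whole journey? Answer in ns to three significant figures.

Leg 1: 265 ns is already measured in the ion's rest frame.
Leg 2: γ = 1/√(1 − 0.9173²) = 1/√0.1586 = 2.511; τ_2 = 7.99/2.511 = 3.182 ns.
Total: 265.0 + 3.182 ns.

τ = 268 ns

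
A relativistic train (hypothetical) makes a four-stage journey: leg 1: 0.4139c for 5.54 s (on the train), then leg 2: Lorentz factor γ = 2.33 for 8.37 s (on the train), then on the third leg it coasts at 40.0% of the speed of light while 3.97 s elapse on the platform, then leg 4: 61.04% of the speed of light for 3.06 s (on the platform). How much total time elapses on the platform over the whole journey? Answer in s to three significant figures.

Leg 1: γ = 1/√(1 − 0.4139²) = 1/√0.8287 = 1.099; Δt_1 = 1.099 × 5.54 = 6.086 s.
Leg 2: γ = 2.33; Δt_2 = 2.330 × 8.37 = 19.50 s.
Leg 3: 3.97 s is already measured on the platform.
Leg 4: 3.06 s is already measured on the platform.
Total: 6.086 + 19.50 + 3.970 + 3.060 s.

Δt = 32.6 s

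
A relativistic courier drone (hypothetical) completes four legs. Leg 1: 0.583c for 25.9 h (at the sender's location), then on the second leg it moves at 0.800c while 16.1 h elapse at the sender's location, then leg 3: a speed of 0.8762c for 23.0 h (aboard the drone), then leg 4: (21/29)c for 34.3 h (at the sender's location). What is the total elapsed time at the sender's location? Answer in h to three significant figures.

Δt = 124 h

Leg 1: 25.9 h is already measured at the sender's location.
Leg 2: 16.1 h is already measured at the sender's location.
Leg 3: γ = 1/√(1 − 0.8762²) = 1/√0.2323 = 2.075; Δt_3 = 2.075 × 23.0 = 47.72 h.
Leg 4: 34.3 h is already measured at the sender's location.
Total: 25.90 + 16.10 + 47.72 + 34.30 h.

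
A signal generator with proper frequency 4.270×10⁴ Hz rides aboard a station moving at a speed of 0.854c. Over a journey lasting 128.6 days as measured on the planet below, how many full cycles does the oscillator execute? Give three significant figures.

N = 2.47×10¹¹

γ = 1/√(1 − 0.854²) = 1/√0.2707 = 1.922
The oscillator's own cycle count is N = f × τ where τ is the proper time aboard the station. τ = Δt/γ = 128.6/1.922 = 66.91 days = 5.781×10⁶ s.
N = 4.270×10⁴ × 5.781×10⁶ = 2.468×10¹¹.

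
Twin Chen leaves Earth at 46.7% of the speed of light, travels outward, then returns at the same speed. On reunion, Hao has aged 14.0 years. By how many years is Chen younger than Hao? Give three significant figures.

β = 0.467; γ = 1/√(1 − 0.467²) = 1/√0.7819 = 1.131
Chen's elapsed proper time: τ = 14.0/1.131 = 12.38 years.
Age gap = Δt − τ = 14.0 − 12.38 years.

Δt − τ = 1.62 years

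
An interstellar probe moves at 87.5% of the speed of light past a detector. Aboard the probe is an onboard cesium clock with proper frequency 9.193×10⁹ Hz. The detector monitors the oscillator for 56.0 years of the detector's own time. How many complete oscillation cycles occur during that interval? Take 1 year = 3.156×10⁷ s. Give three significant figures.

N = 7.87×10¹⁸

β = 0.875; γ = 1/√(1 − 0.875²) = 1/√0.2344 = 2.066
During 56.0 years of lab time, the oscillator's proper time advances by τ = Δt/γ = 56.0/2.066 = 27.11 years = 8.556×10⁸ s.
N = f × τ = 9.193×10⁹ × 8.556×10⁸ = 7.866×10¹⁸.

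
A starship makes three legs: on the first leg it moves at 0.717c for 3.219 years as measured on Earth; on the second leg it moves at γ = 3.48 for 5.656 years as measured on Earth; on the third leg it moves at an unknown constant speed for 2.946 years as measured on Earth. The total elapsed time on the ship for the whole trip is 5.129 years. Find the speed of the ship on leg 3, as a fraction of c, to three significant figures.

β = 0.904

Leg 1: γ = 1/√(1 − 0.717²) = 1/√0.4859 = 1.435; τ_1 = 3.219/1.435 = 2.244 years.
Leg 2: γ = 3.48; τ_2 = 5.656/3.480 = 1.625 years.
Leg 3: speed unknown; τ_3 = 2.946/γ_3.
Total proper time: 2.244 + 1.625 + τ_3 = 5.129, so τ_3 = 5.129 − 3.869 = 1.260 years.
γ_3 = 2.946/1.260 = 2.338; β = √(1 − 1/γ²) = √0.8171.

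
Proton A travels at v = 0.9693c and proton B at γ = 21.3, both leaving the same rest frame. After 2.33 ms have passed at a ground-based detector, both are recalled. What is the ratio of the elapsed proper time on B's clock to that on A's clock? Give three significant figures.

τ_B/τ_A = 0.191

A: γ = 1/√(1 − 0.9693²) = 1/√0.06046 = 4.067. B: γ = 21.3.
τ_A/τ_B = γ_B/γ_A = 21.30/4.067 = 5.237, so τ_B/τ_A = 0.1909.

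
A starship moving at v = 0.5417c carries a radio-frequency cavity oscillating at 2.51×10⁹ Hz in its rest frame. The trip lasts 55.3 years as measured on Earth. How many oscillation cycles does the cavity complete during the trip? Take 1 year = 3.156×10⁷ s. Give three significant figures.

γ = 1/√(1 − 0.5417²) = 1/√0.7066 = 1.190
The oscillator's own cycle count is N = f × τ where τ is the proper time on the ship. τ = Δt/γ = 55.3/1.190 = 46.48 years = 1.467×10⁹ s.
N = 2.51×10⁹ × 1.467×10⁹ = 3.682×10¹⁸.

N = 3.68×10¹⁸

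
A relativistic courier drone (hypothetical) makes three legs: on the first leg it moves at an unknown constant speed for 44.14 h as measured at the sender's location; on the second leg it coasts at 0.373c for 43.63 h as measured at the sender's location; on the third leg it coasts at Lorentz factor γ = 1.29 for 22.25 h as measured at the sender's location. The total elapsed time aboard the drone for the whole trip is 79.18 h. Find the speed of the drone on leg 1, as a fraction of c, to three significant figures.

Leg 1: speed unknown; τ_1 = 44.14/γ_1.
Leg 2: γ = 1/√(1 − 0.373²) = 1/√0.8609 = 1.078; τ_2 = 43.63/1.078 = 40.48 h.
Leg 3: γ = 1.29; τ_3 = 22.25/1.290 = 17.25 h.
Total proper time: τ_1 + 40.48 + 17.25 = 79.18, so τ_1 = 79.18 − 57.73 = 21.45 h.
γ_1 = 44.14/21.45 = 2.058; β = √(1 − 1/γ²) = √0.7638.

β = 0.874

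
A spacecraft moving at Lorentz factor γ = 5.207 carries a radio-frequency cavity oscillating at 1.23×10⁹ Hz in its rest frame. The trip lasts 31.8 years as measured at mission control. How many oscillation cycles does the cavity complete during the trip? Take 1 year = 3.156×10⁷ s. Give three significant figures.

γ = 5.207
The oscillator's own cycle count is N = f × τ where τ is the proper time aboard the spacecraft. τ = Δt/γ = 31.8/5.207 = 6.107 years = 1.927×10⁸ s.
N = 1.23×10⁹ × 1.927×10⁸ = 2.371×10¹⁷.

N = 2.37×10¹⁷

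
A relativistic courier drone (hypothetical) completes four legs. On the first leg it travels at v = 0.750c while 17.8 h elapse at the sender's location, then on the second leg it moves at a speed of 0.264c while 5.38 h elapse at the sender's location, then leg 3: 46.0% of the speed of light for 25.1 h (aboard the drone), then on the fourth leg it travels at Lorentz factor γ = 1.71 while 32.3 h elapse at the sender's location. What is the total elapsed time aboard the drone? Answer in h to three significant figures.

Leg 1: γ = 1/√(1 − 0.750²) = 1/√0.4375 = 1.512; τ_1 = 17.8/1.512 = 11.77 h.
Leg 2: γ = 1/√(1 − 0.264²) = 1/√0.9303 = 1.037; τ_2 = 5.38/1.037 = 5.189 h.
Leg 3: 25.1 h is already measured aboard the drone.
Leg 4: γ = 1.71; τ_4 = 32.3/1.710 = 18.89 h.
Total: 11.77 + 5.189 + 25.10 + 18.89 h.

τ = 61.0 h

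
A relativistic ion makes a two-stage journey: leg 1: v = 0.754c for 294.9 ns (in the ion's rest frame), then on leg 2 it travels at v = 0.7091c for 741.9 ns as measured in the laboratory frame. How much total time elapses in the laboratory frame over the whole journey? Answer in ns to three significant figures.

Leg 1: γ = 1/√(1 − 0.754²) = 1/√0.4315 = 1.522; Δt_1 = 1.522 × 294.9 = 448.9 ns.
Leg 2: 741.9 ns is already measured in the laboratory frame.
Total: 448.9 + 741.9 ns.

Δt = 1190 ns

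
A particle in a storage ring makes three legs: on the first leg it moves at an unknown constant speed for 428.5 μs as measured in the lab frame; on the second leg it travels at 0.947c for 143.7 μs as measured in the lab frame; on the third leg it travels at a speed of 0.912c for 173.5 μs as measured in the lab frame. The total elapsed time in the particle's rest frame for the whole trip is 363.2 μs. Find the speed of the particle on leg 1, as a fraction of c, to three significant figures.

Leg 1: speed unknown; τ_1 = 428.5/γ_1.
Leg 2: γ = 1/√(1 − 0.947²) = 1/√0.1032 = 3.113; τ_2 = 143.7/3.113 = 46.16 μs.
Leg 3: γ = 1/√(1 − 0.912²) = 1/√0.1683 = 2.438; τ_3 = 173.5/2.438 = 71.17 μs.
Total proper time: τ_1 + 46.16 + 71.17 = 363.2, so τ_1 = 363.2 − 117.3 = 245.9 μs.
γ_1 = 428.5/245.9 = 1.743; β = √(1 − 1/γ²) = √0.6708.

β = 0.819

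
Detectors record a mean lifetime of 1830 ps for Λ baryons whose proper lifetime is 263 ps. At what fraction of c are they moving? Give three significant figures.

v = 0.990c

γ = Δt/τ₀ = 1830/263 = 6.958
β = √(1 − 1/γ²) = √(1 − 0.02065) = √0.9793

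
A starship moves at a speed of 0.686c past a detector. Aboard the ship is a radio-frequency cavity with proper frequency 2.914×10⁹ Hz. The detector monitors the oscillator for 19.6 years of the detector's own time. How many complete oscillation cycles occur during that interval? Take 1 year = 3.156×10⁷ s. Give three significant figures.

N = 1.31×10¹⁸

γ = 1/√(1 − 0.686²) = 1/√0.5294 = 1.374
During 19.6 years of lab time, the oscillator's proper time advances by τ = Δt/γ = 19.6/1.374 = 14.26 years = 4.501×10⁸ s.
N = f × τ = 2.914×10⁹ × 4.501×10⁸ = 1.312×10¹⁸.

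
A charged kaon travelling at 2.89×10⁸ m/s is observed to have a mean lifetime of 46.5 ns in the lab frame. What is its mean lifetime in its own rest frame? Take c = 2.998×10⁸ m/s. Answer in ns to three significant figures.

β = 2.89×10⁸/2.998×10⁸ = 0.9640; γ = 1/√(1 − 0.9640²) = 3.760
The lab-frame lifetime is the dilated interval; the proper lifetime is τ₀ = Δt/γ = 46.5/3.760 ns.

τ₀ = 12.4 ns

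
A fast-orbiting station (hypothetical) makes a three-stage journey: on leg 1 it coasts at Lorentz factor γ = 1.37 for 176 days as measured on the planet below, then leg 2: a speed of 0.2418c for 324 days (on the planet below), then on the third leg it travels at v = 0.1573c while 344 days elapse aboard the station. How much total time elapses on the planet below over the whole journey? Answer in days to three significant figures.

Leg 1: 176 days is already measured on the planet below.
Leg 2: 324 days is already measured on the planet below.
Leg 3: γ = 1/√(1 − 0.1573²) = 1/√0.9753 = 1.013; Δt_3 = 1.013 × 344 = 348.3 days.
Total: 176.0 + 324.0 + 348.3 days.

Δt = 848 days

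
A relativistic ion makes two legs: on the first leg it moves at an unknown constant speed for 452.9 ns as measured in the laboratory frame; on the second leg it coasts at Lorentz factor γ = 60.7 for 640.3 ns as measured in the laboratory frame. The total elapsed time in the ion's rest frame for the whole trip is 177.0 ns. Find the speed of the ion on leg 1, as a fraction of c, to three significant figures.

Leg 1: speed unknown; τ_1 = 452.9/γ_1.
Leg 2: γ = 60.7; τ_2 = 640.3/60.70 = 10.55 ns.
Total proper time: τ_1 + 10.55 = 177.0, so τ_1 = 177.0 − 10.55 = 166.5 ns.
γ_1 = 452.9/166.5 = 2.721; β = √(1 − 1/γ²) = √0.8649.

β = 0.930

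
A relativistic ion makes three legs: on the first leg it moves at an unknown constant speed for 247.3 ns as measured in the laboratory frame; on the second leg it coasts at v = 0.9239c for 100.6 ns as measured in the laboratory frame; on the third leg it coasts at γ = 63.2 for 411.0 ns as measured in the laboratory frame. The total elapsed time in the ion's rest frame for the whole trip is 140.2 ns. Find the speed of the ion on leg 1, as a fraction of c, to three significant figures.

β = 0.923

Leg 1: speed unknown; τ_1 = 247.3/γ_1.
Leg 2: γ = 1/√(1 − 0.9239²) = 1/√0.1464 = 2.613; τ_2 = 100.6/2.613 = 38.49 ns.
Leg 3: γ = 63.2; τ_3 = 411.0/63.20 = 6.503 ns.
Total proper time: τ_1 + 38.49 + 6.503 = 140.2, so τ_1 = 140.2 − 45.00 = 95.20 ns.
γ_1 = 247.3/95.20 = 2.598; β = √(1 − 1/γ²) = √0.8518.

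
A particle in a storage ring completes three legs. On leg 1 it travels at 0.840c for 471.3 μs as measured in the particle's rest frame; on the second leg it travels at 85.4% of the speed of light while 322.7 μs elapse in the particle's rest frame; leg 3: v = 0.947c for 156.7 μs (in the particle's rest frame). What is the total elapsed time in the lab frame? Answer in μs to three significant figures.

Leg 1: γ = 1/√(1 − 0.840²) = 1/√0.2944 = 1.843; Δt_1 = 1.843 × 471.3 = 868.6 μs.
Leg 2: β = 0.854; γ = 1/√(1 − 0.854²) = 1/√0.2707 = 1.922; Δt_2 = 1.922 × 322.7 = 620.3 μs.
Leg 3: γ = 1/√(1 − 0.947²) = 1/√0.1032 = 3.113; Δt_3 = 3.113 × 156.7 = 487.8 μs.
Total: 868.6 + 620.3 + 487.8 μs.

Δt = 1980 μs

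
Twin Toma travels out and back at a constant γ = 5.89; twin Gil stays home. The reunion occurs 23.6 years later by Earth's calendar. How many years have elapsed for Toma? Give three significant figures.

γ = 5.89
Toma's clock measures proper time along the trip: τ = Δt/γ = 23.6/5.890 years.

τ = 4.01 years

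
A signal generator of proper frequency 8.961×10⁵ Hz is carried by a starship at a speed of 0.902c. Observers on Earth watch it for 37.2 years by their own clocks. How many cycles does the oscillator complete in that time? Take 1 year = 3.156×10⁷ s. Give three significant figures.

γ = 1/√(1 − 0.902²) = 1/√0.1864 = 2.316
During 37.2 years of lab time, the oscillator's proper time advances by τ = Δt/γ = 37.2/2.316 = 16.06 years = 5.069×10⁸ s.
N = f × τ = 8.961×10⁵ × 5.069×10⁸ = 4.542×10¹⁴.

N = 4.54×10¹⁴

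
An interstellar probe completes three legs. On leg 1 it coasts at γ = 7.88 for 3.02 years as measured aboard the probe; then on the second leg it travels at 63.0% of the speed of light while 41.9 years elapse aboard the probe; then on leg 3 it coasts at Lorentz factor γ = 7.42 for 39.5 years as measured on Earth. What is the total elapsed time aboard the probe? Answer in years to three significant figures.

Leg 1: 3.02 years is already measured aboard the probe.
Leg 2: 41.9 years is already measured aboard the probe.
Leg 3: γ = 7.42; τ_3 = 39.5/7.420 = 5.323 years.
Total: 3.020 + 41.90 + 5.323 years.

τ = 50.2 years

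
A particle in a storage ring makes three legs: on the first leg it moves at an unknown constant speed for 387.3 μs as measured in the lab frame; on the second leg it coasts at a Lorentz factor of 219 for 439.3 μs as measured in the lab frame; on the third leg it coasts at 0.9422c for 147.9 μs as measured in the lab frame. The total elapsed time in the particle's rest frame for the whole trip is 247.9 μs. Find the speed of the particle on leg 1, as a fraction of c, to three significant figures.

β = 0.862

Leg 1: speed unknown; τ_1 = 387.3/γ_1.
Leg 2: γ = 219; τ_2 = 439.3/219.0 = 2.006 μs.
Leg 3: γ = 1/√(1 − 0.9422²) = 1/√0.1123 = 2.985; τ_3 = 147.9/2.985 = 49.55 μs.
Total proper time: τ_1 + 2.006 + 49.55 = 247.9, so τ_1 = 247.9 − 51.56 = 196.3 μs.
γ_1 = 387.3/196.3 = 1.973; β = √(1 − 1/γ²) = √0.7430.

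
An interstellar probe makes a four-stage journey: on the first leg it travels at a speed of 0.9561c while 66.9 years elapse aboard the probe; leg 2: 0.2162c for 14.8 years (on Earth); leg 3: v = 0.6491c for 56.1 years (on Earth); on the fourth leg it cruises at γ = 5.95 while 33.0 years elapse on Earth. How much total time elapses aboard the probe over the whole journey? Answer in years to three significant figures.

Leg 1: 66.9 years is already measured aboard the probe.
Leg 2: γ = 1/√(1 − 0.2162²) = 1/√0.9533 = 1.024; τ_2 = 14.8/1.024 = 14.45 years.
Leg 3: γ = 1/√(1 − 0.6491²) = 1/√0.5787 = 1.315; τ_3 = 56.1/1.315 = 42.68 years.
Leg 4: γ = 5.95; τ_4 = 33.0/5.950 = 5.546 years.
Total: 66.90 + 14.45 + 42.68 + 5.546 years.

τ = 130 years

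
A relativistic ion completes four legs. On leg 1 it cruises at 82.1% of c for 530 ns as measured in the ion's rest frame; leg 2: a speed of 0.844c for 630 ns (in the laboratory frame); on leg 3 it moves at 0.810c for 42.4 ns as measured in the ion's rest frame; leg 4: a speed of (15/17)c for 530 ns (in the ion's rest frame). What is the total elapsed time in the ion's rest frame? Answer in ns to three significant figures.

τ = 1440 ns

Leg 1: 530 ns is already measured in the ion's rest frame.
Leg 2: γ = 1/√(1 − 0.844²) = 1/√0.2877 = 1.864; τ_2 = 630/1.864 = 337.9 ns.
Leg 3: 42.4 ns is already measured in the ion's rest frame.
Leg 4: 530 ns is already measured in the ion's rest frame.
Total: 530.0 + 337.9 + 42.40 + 530.0 ns.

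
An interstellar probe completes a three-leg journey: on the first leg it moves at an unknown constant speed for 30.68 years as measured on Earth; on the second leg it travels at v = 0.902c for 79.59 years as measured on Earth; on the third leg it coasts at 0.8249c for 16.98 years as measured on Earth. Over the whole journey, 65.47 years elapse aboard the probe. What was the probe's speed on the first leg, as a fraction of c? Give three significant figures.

Leg 1: speed unknown; τ_1 = 30.68/γ_1.
Leg 2: γ = 1/√(1 − 0.902²) = 1/√0.1864 = 2.316; τ_2 = 79.59/2.316 = 34.36 years.
Leg 3: γ = 1/√(1 − 0.8249²) = 1/√0.3195 = 1.769; τ_3 = 16.98/1.769 = 9.598 years.
Total proper time: τ_1 + 34.36 + 9.598 = 65.47, so τ_1 = 65.47 − 43.96 = 21.51 years.
γ_1 = 30.68/21.51 = 1.426; β = √(1 − 1/γ²) = √0.5085.

β = 0.713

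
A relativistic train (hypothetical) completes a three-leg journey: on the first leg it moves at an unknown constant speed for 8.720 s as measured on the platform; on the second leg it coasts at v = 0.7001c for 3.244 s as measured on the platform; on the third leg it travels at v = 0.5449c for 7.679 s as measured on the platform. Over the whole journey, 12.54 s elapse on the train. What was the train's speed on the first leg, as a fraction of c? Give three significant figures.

β = 0.901

Leg 1: speed unknown; τ_1 = 8.720/γ_1.
Leg 2: γ = 1/√(1 − 0.7001²) = 1/√0.5099 = 1.400; τ_2 = 3.244/1.400 = 2.316 s.
Leg 3: γ = 1/√(1 − 0.5449²) = 1/√0.7031 = 1.193; τ_3 = 7.679/1.193 = 6.439 s.
Total proper time: τ_1 + 2.316 + 6.439 = 12.54, so τ_1 = 12.54 − 8.755 = 3.785 s.
γ_1 = 8.720/3.785 = 2.304; β = √(1 − 1/γ²) = √0.8116.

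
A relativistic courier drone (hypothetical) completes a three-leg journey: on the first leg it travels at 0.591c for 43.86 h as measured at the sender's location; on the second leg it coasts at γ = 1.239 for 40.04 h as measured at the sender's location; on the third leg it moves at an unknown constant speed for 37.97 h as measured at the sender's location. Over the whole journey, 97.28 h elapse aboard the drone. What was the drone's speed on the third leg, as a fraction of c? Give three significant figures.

Leg 1: γ = 1/√(1 − 0.591²) = 1/√0.6507 = 1.240; τ_1 = 43.86/1.240 = 35.38 h.
Leg 2: γ = 1.239; τ_2 = 40.04/1.239 = 32.32 h.
Leg 3: speed unknown; τ_3 = 37.97/γ_3.
Total proper time: 35.38 + 32.32 + τ_3 = 97.28, so τ_3 = 97.28 − 67.70 = 29.58 h.
γ_3 = 37.97/29.58 = 1.284; β = √(1 − 1/γ²) = √0.3930.

β = 0.627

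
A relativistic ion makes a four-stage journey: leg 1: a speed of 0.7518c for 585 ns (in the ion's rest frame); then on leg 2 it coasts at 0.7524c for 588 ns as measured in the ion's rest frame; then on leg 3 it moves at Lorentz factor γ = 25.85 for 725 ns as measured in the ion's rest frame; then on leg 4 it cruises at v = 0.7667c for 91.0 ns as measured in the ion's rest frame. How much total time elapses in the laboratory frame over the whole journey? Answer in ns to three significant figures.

Δt = 2.07×10⁴ ns

Leg 1: γ = 1/√(1 − 0.7518²) = 1/√0.4348 = 1.517; Δt_1 = 1.517 × 585 = 887.2 ns.
Leg 2: γ = 1/√(1 − 0.7524²) = 1/√0.4339 = 1.518; Δt_2 = 1.518 × 588 = 892.7 ns.
Leg 3: γ = 25.85; Δt_3 = 25.85 × 725 = 1.874×10⁴ ns.
Leg 4: γ = 1/√(1 − 0.7667²) = 1/√0.4122 = 1.558; Δt_4 = 1.558 × 91.0 = 141.7 ns.
Total: 887.2 + 892.7 + 1.874×10⁴ + 141.7 ns.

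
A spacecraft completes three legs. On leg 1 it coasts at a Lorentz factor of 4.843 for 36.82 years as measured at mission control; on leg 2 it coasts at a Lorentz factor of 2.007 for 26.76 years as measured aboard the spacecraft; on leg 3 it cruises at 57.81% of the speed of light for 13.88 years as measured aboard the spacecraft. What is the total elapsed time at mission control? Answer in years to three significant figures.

Δt = 108 years

Leg 1: 36.82 years is already measured at mission control.
Leg 2: γ = 2.007; Δt_2 = 2.007 × 26.76 = 53.71 years.
Leg 3: β = 0.5781; γ = 1/√(1 − 0.5781²) = 1/√0.6658 = 1.226; Δt_3 = 1.226 × 13.88 = 17.01 years.
Total: 36.82 + 53.71 + 17.01 years.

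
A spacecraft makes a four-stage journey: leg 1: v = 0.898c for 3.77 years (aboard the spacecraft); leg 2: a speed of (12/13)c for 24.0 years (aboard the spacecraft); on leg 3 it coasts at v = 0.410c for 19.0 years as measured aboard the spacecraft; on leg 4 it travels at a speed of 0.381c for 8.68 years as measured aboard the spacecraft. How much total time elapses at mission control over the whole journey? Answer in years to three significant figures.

Leg 1: γ = 1/√(1 − 0.898²) = 1/√0.1936 = 2.273; Δt_1 = 2.273 × 3.77 = 8.568 years.
Leg 2: γ = 1/√(1 − (12/13)²) = 13/5 = 2.600; Δt_2 = 2.600 × 24.0 = 62.40 years.
Leg 3: γ = 1/√(1 − 0.410²) = 1/√0.8319 = 1.096; Δt_3 = 1.096 × 19.0 = 20.83 years.
Leg 4: γ = 1/√(1 − 0.381²) = 1/√0.8548 = 1.082; Δt_4 = 1.082 × 8.68 = 9.388 years.
Total: 8.568 + 62.40 + 20.83 + 9.388 years.

Δt = 101 years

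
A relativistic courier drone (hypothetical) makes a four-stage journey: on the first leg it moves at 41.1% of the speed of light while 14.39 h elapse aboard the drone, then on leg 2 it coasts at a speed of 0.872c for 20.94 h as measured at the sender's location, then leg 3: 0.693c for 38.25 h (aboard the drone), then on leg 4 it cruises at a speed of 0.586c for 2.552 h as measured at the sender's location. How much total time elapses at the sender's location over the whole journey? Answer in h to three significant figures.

Leg 1: β = 0.411; γ = 1/√(1 − 0.411²) = 1/√0.8311 = 1.097; Δt_1 = 1.097 × 14.39 = 15.78 h.
Leg 2: 20.94 h is already measured at the sender's location.
Leg 3: γ = 1/√(1 − 0.693²) = 1/√0.5198 = 1.387; Δt_3 = 1.387 × 38.25 = 53.06 h.
Leg 4: 2.552 h is already measured at the sender's location.
Total: 15.78 + 20.94 + 53.06 + 2.552 h.

Δt = 92.3 h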